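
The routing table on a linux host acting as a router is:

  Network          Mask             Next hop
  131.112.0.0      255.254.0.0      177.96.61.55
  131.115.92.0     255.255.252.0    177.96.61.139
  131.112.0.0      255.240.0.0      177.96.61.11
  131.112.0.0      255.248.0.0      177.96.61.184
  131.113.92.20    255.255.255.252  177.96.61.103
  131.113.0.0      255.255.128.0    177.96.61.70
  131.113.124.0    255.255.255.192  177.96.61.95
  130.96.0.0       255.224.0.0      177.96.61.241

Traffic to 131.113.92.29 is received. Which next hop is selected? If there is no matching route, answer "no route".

Routes whose prefix contains 131.113.92.29:
  131.112.0.0/12 (131.112.0.0 - 131.127.255.255) -> 177.96.61.11
  131.112.0.0/13 (131.112.0.0 - 131.119.255.255) -> 177.96.61.184
  131.112.0.0/15 (131.112.0.0 - 131.113.255.255) -> 177.96.61.55
  131.113.0.0/17 (131.113.0.0 - 131.113.127.255) -> 177.96.61.70
More-specific entries that do NOT match:
  131.113.92.20/30 (131.113.92.20 - 131.113.92.23) does not contain 131.113.92.29
  131.113.124.0/26 (131.113.124.0 - 131.113.124.63) does not contain 131.113.92.29
  131.115.92.0/22 (131.115.92.0 - 131.115.95.255) does not contain 131.113.92.29
Longest matching prefix is /17 -> next hop 177.96.61.70.

177.96.61.70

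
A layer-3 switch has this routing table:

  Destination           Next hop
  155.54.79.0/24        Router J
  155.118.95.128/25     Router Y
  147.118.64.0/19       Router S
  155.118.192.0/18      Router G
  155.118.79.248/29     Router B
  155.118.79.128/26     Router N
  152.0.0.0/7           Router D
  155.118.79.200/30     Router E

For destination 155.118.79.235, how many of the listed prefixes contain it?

No listed prefix contains 155.118.79.235.
Total matching entries: 0.

0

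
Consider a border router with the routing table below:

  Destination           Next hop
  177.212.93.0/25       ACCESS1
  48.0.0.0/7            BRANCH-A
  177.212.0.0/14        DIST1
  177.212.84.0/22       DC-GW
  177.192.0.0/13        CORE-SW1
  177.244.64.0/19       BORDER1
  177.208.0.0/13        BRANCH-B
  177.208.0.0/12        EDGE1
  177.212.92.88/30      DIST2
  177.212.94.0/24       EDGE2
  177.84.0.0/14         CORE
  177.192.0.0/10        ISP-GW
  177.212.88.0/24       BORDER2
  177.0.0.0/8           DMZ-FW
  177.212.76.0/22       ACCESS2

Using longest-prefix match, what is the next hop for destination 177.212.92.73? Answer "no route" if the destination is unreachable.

Routes whose prefix contains 177.212.92.73:
  177.0.0.0/8 (177.0.0.0 - 177.255.255.255) -> DMZ-FW
  177.192.0.0/10 (177.192.0.0 - 177.255.255.255) -> ISP-GW
  177.208.0.0/12 (177.208.0.0 - 177.223.255.255) -> EDGE1
  177.208.0.0/13 (177.208.0.0 - 177.215.255.255) -> BRANCH-B
  177.212.0.0/14 (177.212.0.0 - 177.215.255.255) -> DIST1
More-specific entries that do NOT match:
  177.212.92.88/30 (177.212.92.88 - 177.212.92.91) does not contain 177.212.92.73
  177.212.93.0/25 (177.212.93.0 - 177.212.93.127) does not contain 177.212.92.73
  177.212.94.0/24 (177.212.94.0 - 177.212.94.255) does not contain 177.212.92.73
  177.212.88.0/24 (177.212.88.0 - 177.212.88.255) does not contain 177.212.92.73
  177.212.84.0/22 (177.212.84.0 - 177.212.87.255) does not contain 177.212.92.73
  177.212.76.0/22 (177.212.76.0 - 177.212.79.255) does not contain 177.212.92.73
  177.244.64.0/19 (177.244.64.0 - 177.244.95.255) does not contain 177.212.92.73
Longest matching prefix is /14 -> next hop DIST1.

DIST1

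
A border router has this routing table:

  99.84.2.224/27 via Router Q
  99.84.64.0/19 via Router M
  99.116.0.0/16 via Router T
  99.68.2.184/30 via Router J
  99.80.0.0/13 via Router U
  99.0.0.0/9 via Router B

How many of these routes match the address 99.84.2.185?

Prefixes containing 99.84.2.185:
  99.0.0.0/9 (99.0.0.0 - 99.127.255.255)
  99.80.0.0/13 (99.80.0.0 - 99.87.255.255)
Total matching entries: 2.

2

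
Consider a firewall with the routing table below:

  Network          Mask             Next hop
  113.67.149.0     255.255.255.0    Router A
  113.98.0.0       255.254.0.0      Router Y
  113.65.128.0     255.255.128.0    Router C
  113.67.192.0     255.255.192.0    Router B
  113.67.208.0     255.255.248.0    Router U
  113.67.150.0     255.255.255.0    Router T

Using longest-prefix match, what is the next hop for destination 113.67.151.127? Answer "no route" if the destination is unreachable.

No entry's prefix contains 113.67.151.127; there is no default route.

no route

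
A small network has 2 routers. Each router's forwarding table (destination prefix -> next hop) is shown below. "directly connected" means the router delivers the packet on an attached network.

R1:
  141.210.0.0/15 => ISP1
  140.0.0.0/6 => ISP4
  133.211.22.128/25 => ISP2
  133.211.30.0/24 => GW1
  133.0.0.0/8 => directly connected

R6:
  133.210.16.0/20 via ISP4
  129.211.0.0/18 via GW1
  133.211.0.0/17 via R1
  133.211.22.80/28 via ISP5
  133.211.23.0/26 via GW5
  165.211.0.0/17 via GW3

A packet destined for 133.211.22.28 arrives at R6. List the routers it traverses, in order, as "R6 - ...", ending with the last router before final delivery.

At R6: longest match for 133.211.22.28 is 133.211.0.0/17 -> R1
At R1: longest match for 133.211.22.28 is 133.0.0.0/8 -> directly connected

R6 - R1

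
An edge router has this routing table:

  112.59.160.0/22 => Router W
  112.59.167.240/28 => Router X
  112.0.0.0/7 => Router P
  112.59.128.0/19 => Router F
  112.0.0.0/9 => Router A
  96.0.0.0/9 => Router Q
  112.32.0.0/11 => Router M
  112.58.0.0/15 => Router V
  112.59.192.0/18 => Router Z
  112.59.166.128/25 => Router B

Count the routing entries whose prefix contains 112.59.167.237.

4

Prefixes containing 112.59.167.237:
  112.0.0.0/7 (112.0.0.0 - 113.255.255.255)
  112.0.0.0/9 (112.0.0.0 - 112.127.255.255)
  112.32.0.0/11 (112.32.0.0 - 112.63.255.255)
  112.58.0.0/15 (112.58.0.0 - 112.59.255.255)
Total matching entries: 4.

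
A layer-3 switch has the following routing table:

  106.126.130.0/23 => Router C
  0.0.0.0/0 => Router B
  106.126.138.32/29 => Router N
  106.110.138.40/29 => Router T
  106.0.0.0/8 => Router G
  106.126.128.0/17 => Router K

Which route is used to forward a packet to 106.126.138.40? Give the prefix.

Entries matching 106.126.138.40:
  0.0.0.0/0 (default, matches everything)
  106.0.0.0/8 (106.0.0.0 - 106.255.255.255)
  106.126.128.0/17 (106.126.128.0 - 106.126.255.255)
Most specific is 106.126.128.0/17.

106.126.128.0/17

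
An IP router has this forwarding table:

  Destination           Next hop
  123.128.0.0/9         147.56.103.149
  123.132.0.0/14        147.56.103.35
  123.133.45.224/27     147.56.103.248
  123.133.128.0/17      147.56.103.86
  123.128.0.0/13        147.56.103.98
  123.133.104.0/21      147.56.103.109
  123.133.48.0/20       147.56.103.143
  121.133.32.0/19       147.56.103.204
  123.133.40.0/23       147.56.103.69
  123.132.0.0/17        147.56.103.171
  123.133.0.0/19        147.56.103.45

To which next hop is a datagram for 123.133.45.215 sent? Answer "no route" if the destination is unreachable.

147.56.103.35

Routes whose prefix contains 123.133.45.215:
  123.128.0.0/9 (123.128.0.0 - 123.255.255.255) -> 147.56.103.149
  123.128.0.0/13 (123.128.0.0 - 123.135.255.255) -> 147.56.103.98
  123.132.0.0/14 (123.132.0.0 - 123.135.255.255) -> 147.56.103.35
More-specific entries that do NOT match:
  123.133.45.224/27 (123.133.45.224 - 123.133.45.255) does not contain 123.133.45.215
  123.133.40.0/23 (123.133.40.0 - 123.133.41.255) does not contain 123.133.45.215
  123.133.104.0/21 (123.133.104.0 - 123.133.111.255) does not contain 123.133.45.215
  123.133.48.0/20 (123.133.48.0 - 123.133.63.255) does not contain 123.133.45.215
  121.133.32.0/19 (121.133.32.0 - 121.133.63.255) does not contain 123.133.45.215
  123.133.0.0/19 (123.133.0.0 - 123.133.31.255) does not contain 123.133.45.215
  123.133.128.0/17 (123.133.128.0 - 123.133.255.255) does not contain 123.133.45.215
  123.132.0.0/17 (123.132.0.0 - 123.132.127.255) does not contain 123.133.45.215
Longest matching prefix is /14 -> next hop 147.56.103.35.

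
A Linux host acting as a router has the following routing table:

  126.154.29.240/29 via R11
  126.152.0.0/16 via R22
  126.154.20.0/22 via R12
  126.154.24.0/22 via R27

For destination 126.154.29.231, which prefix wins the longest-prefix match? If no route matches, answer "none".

126.154.29.231 is outside every listed prefix and there is no default route.

none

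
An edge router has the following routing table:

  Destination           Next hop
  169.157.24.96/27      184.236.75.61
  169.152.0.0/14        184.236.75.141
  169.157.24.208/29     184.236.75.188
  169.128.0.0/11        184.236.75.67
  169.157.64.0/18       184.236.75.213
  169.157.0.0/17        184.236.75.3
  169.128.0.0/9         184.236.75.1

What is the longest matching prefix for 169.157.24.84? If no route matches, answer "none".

169.157.0.0/17

Entries matching 169.157.24.84:
  169.128.0.0/9 (169.128.0.0 - 169.255.255.255)
  169.128.0.0/11 (169.128.0.0 - 169.159.255.255)
  169.157.0.0/17 (169.157.0.0 - 169.157.127.255)
Most specific is 169.157.0.0/17.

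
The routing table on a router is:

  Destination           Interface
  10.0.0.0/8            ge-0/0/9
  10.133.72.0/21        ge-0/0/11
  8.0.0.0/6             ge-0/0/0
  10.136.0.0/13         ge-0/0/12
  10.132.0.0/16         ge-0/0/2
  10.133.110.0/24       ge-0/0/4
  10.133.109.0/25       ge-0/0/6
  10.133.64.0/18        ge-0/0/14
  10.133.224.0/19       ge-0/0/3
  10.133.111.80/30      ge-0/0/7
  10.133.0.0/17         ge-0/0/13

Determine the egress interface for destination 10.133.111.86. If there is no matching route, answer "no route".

ge-0/0/14

Routes whose prefix contains 10.133.111.86:
  8.0.0.0/6 (8.0.0.0 - 11.255.255.255) -> ge-0/0/0
  10.0.0.0/8 (10.0.0.0 - 10.255.255.255) -> ge-0/0/9
  10.133.0.0/17 (10.133.0.0 - 10.133.127.255) -> ge-0/0/13
  10.133.64.0/18 (10.133.64.0 - 10.133.127.255) -> ge-0/0/14
More-specific entries that do NOT match:
  10.133.111.80/30 (10.133.111.80 - 10.133.111.83) does not contain 10.133.111.86
  10.133.109.0/25 (10.133.109.0 - 10.133.109.127) does not contain 10.133.111.86
  10.133.110.0/24 (10.133.110.0 - 10.133.110.255) does not contain 10.133.111.86
  10.133.72.0/21 (10.133.72.0 - 10.133.79.255) does not contain 10.133.111.86
  10.133.224.0/19 (10.133.224.0 - 10.133.255.255) does not contain 10.133.111.86
Longest matching prefix is /18 -> interface ge-0/0/14.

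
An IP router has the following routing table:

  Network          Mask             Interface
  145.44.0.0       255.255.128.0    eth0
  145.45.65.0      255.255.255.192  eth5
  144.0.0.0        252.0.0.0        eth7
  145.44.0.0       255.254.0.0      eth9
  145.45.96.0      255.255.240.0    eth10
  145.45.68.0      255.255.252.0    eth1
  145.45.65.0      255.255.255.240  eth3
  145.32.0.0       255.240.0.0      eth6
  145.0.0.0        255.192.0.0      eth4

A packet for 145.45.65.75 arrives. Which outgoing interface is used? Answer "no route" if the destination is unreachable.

eth9

Routes whose prefix contains 145.45.65.75:
  144.0.0.0/6 (144.0.0.0 - 147.255.255.255) -> eth7
  145.0.0.0/10 (145.0.0.0 - 145.63.255.255) -> eth4
  145.32.0.0/12 (145.32.0.0 - 145.47.255.255) -> eth6
  145.44.0.0/15 (145.44.0.0 - 145.45.255.255) -> eth9
More-specific entries that do NOT match:
  145.45.65.0/28 (145.45.65.0 - 145.45.65.15) does not contain 145.45.65.75
  145.45.65.0/26 (145.45.65.0 - 145.45.65.63) does not contain 145.45.65.75
  145.45.68.0/22 (145.45.68.0 - 145.45.71.255) does not contain 145.45.65.75
  145.45.96.0/20 (145.45.96.0 - 145.45.111.255) does not contain 145.45.65.75
  145.44.0.0/17 (145.44.0.0 - 145.44.127.255) does not contain 145.45.65.75
Longest matching prefix is /15 -> interface eth9.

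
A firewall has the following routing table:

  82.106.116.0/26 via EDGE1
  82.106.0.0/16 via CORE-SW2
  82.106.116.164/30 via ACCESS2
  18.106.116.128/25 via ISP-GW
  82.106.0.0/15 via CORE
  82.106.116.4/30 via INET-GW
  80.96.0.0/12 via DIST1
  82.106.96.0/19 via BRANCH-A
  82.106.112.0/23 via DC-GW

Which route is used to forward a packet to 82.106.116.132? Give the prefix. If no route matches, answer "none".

Entries matching 82.106.116.132:
  82.106.0.0/15 (82.106.0.0 - 82.107.255.255)
  82.106.0.0/16 (82.106.0.0 - 82.106.255.255)
  82.106.96.0/19 (82.106.96.0 - 82.106.127.255)
Most specific is 82.106.96.0/19.

82.106.96.0/19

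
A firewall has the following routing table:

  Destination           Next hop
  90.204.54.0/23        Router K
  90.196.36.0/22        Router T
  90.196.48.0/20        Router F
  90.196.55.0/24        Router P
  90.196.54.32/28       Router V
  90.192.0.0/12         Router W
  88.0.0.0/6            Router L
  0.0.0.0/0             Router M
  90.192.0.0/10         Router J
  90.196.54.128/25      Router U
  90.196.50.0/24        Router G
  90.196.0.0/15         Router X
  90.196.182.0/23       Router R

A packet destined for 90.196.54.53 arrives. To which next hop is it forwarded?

Routes whose prefix contains 90.196.54.53:
  0.0.0.0/0 (default, matches everything) -> Router M
  88.0.0.0/6 (88.0.0.0 - 91.255.255.255) -> Router L
  90.192.0.0/10 (90.192.0.0 - 90.255.255.255) -> Router J
  90.192.0.0/12 (90.192.0.0 - 90.207.255.255) -> Router W
  90.196.0.0/15 (90.196.0.0 - 90.197.255.255) -> Router X
  90.196.48.0/20 (90.196.48.0 - 90.196.63.255) -> Router F
More-specific entries that do NOT match:
  90.196.54.32/28 (90.196.54.32 - 90.196.54.47) does not contain 90.196.54.53
  90.196.54.128/25 (90.196.54.128 - 90.196.54.255) does not contain 90.196.54.53
  90.196.55.0/24 (90.196.55.0 - 90.196.55.255) does not contain 90.196.54.53
  90.196.50.0/24 (90.196.50.0 - 90.196.50.255) does not contain 90.196.54.53
  90.204.54.0/23 (90.204.54.0 - 90.204.55.255) does not contain 90.196.54.53
  90.196.182.0/23 (90.196.182.0 - 90.196.183.255) does not contain 90.196.54.53
  90.196.36.0/22 (90.196.36.0 - 90.196.39.255) does not contain 90.196.54.53
Longest matching prefix is /20 -> next hop Router F.

Router F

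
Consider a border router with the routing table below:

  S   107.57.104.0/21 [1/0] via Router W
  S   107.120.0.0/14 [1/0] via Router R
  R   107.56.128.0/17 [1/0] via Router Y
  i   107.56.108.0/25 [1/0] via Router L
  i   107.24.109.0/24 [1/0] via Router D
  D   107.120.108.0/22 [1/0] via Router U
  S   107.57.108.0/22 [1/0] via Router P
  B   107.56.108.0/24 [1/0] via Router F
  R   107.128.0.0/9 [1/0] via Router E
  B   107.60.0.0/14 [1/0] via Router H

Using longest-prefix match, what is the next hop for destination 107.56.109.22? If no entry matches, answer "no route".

No entry's prefix contains 107.56.109.22; there is no default route.

no route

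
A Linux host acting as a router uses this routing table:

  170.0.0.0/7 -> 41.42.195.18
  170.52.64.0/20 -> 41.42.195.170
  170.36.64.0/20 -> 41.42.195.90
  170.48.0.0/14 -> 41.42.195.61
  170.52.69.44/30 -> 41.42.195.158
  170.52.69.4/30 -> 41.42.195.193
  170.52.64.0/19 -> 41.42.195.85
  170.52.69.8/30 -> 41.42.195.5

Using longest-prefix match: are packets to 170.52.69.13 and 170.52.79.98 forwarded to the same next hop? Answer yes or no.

170.52.69.13: longest match 170.52.64.0/20 -> 41.42.195.170
170.52.79.98: longest match 170.52.64.0/20 -> 41.42.195.170

yes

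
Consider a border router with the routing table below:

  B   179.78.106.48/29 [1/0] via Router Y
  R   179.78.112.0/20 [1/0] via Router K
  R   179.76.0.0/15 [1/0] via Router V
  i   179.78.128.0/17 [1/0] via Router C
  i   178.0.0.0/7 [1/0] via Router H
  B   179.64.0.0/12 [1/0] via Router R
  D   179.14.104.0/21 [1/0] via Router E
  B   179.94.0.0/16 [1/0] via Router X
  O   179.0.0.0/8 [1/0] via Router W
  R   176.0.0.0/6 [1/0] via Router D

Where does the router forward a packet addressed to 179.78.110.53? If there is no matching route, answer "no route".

Router R

Routes whose prefix contains 179.78.110.53:
  176.0.0.0/6 (176.0.0.0 - 179.255.255.255) -> Router D
  178.0.0.0/7 (178.0.0.0 - 179.255.255.255) -> Router H
  179.0.0.0/8 (179.0.0.0 - 179.255.255.255) -> Router W
  179.64.0.0/12 (179.64.0.0 - 179.79.255.255) -> Router R
More-specific entries that do NOT match:
  179.78.106.48/29 (179.78.106.48 - 179.78.106.55) does not contain 179.78.110.53
  179.14.104.0/21 (179.14.104.0 - 179.14.111.255) does not contain 179.78.110.53
  179.78.112.0/20 (179.78.112.0 - 179.78.127.255) does not contain 179.78.110.53
  179.78.128.0/17 (179.78.128.0 - 179.78.255.255) does not contain 179.78.110.53
  179.94.0.0/16 (179.94.0.0 - 179.94.255.255) does not contain 179.78.110.53
  179.76.0.0/15 (179.76.0.0 - 179.77.255.255) does not contain 179.78.110.53
Longest matching prefix is /12 -> next hop Router R.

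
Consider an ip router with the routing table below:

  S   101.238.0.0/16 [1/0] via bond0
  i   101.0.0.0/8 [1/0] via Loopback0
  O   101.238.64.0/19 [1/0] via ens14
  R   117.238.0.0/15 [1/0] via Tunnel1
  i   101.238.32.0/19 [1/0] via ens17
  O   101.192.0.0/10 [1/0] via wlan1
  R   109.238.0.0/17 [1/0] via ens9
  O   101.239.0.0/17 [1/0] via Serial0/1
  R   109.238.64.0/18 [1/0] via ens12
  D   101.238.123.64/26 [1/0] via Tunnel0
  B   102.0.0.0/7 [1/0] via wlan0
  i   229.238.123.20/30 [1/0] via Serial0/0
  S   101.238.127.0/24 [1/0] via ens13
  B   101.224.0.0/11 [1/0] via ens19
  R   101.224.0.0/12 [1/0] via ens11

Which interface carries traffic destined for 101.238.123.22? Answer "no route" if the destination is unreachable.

Routes whose prefix contains 101.238.123.22:
  101.0.0.0/8 (101.0.0.0 - 101.255.255.255) -> Loopback0
  101.192.0.0/10 (101.192.0.0 - 101.255.255.255) -> wlan1
  101.224.0.0/11 (101.224.0.0 - 101.255.255.255) -> ens19
  101.224.0.0/12 (101.224.0.0 - 101.239.255.255) -> ens11
  101.238.0.0/16 (101.238.0.0 - 101.238.255.255) -> bond0
More-specific entries that do NOT match:
  229.238.123.20/30 (229.238.123.20 - 229.238.123.23) does not contain 101.238.123.22
  101.238.123.64/26 (101.238.123.64 - 101.238.123.127) does not contain 101.238.123.22
  101.238.127.0/24 (101.238.127.0 - 101.238.127.255) does not contain 101.238.123.22
  101.238.64.0/19 (101.238.64.0 - 101.238.95.255) does not contain 101.238.123.22
  101.238.32.0/19 (101.238.32.0 - 101.238.63.255) does not contain 101.238.123.22
  109.238.64.0/18 (109.238.64.0 - 109.238.127.255) does not contain 101.238.123.22
  109.238.0.0/17 (109.238.0.0 - 109.238.127.255) does not contain 101.238.123.22
  101.239.0.0/17 (101.239.0.0 - 101.239.127.255) does not contain 101.238.123.22
Longest matching prefix is /16 -> interface bond0.

bond0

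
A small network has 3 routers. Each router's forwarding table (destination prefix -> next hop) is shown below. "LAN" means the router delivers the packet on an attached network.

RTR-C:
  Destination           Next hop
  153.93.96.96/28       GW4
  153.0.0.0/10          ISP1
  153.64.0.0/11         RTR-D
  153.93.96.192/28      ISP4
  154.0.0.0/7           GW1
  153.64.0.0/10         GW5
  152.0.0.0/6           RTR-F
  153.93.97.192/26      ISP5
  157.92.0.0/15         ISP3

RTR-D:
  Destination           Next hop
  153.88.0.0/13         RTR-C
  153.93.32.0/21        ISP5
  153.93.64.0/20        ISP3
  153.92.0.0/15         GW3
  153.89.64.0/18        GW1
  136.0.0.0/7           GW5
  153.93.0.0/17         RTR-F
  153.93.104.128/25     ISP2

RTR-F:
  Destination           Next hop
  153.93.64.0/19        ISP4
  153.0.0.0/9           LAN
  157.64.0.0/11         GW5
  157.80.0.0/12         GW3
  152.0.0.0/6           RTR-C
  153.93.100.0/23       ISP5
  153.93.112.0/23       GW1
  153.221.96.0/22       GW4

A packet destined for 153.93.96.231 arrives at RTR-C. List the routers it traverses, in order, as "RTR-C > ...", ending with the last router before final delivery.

RTR-C > RTR-D > RTR-F

At RTR-C: longest match for 153.93.96.231 is 153.64.0.0/11 -> RTR-D
At RTR-D: longest match for 153.93.96.231 is 153.93.0.0/17 -> RTR-F
At RTR-F: longest match for 153.93.96.231 is 153.0.0.0/9 -> LAN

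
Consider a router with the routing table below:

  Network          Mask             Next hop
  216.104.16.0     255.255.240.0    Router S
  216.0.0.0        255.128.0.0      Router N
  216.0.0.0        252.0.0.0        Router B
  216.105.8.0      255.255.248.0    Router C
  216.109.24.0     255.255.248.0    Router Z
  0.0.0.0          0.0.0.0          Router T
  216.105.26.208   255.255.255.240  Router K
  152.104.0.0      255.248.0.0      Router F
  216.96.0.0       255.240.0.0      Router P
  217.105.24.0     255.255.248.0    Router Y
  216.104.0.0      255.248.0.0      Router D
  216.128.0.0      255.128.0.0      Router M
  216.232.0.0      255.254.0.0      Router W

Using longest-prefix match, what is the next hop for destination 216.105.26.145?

Routes whose prefix contains 216.105.26.145:
  0.0.0.0/0 (default, matches everything) -> Router T
  216.0.0.0/6 (216.0.0.0 - 219.255.255.255) -> Router B
  216.0.0.0/9 (216.0.0.0 - 216.127.255.255) -> Router N
  216.96.0.0/12 (216.96.0.0 - 216.111.255.255) -> Router P
  216.104.0.0/13 (216.104.0.0 - 216.111.255.255) -> Router D
More-specific entries that do NOT match:
  216.105.26.208/28 (216.105.26.208 - 216.105.26.223) does not contain 216.105.26.145
  216.105.8.0/21 (216.105.8.0 - 216.105.15.255) does not contain 216.105.26.145
  216.109.24.0/21 (216.109.24.0 - 216.109.31.255) does not contain 216.105.26.145
  217.105.24.0/21 (217.105.24.0 - 217.105.31.255) does not contain 216.105.26.145
  216.104.16.0/20 (216.104.16.0 - 216.104.31.255) does not contain 216.105.26.145
  216.232.0.0/15 (216.232.0.0 - 216.233.255.255) does not contain 216.105.26.145
Longest matching prefix is /13 -> next hop Router D.

Router D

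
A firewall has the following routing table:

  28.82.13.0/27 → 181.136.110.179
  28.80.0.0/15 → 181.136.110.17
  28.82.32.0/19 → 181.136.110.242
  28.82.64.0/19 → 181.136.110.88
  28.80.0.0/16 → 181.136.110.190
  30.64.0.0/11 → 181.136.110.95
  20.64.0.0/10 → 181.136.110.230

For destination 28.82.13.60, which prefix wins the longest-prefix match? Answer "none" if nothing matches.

none

28.82.13.60 is outside every listed prefix and there is no default route.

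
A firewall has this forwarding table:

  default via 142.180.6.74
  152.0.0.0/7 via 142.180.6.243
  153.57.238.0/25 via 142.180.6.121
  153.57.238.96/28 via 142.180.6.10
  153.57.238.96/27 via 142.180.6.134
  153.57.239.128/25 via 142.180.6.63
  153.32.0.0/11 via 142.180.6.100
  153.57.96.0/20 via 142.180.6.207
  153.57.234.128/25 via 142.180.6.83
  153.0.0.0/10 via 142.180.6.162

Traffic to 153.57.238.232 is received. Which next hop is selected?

Routes whose prefix contains 153.57.238.232:
  0.0.0.0/0 (default, matches everything) -> 142.180.6.74
  152.0.0.0/7 (152.0.0.0 - 153.255.255.255) -> 142.180.6.243
  153.0.0.0/10 (153.0.0.0 - 153.63.255.255) -> 142.180.6.162
  153.32.0.0/11 (153.32.0.0 - 153.63.255.255) -> 142.180.6.100
More-specific entries that do NOT match:
  153.57.238.96/28 (153.57.238.96 - 153.57.238.111) does not contain 153.57.238.232
  153.57.238.96/27 (153.57.238.96 - 153.57.238.127) does not contain 153.57.238.232
  153.57.238.0/25 (153.57.238.0 - 153.57.238.127) does not contain 153.57.238.232
  153.57.239.128/25 (153.57.239.128 - 153.57.239.255) does not contain 153.57.238.232
  153.57.234.128/25 (153.57.234.128 - 153.57.234.255) does not contain 153.57.238.232
  153.57.96.0/20 (153.57.96.0 - 153.57.111.255) does not contain 153.57.238.232
Longest matching prefix is /11 -> next hop 142.180.6.100.

142.180.6.100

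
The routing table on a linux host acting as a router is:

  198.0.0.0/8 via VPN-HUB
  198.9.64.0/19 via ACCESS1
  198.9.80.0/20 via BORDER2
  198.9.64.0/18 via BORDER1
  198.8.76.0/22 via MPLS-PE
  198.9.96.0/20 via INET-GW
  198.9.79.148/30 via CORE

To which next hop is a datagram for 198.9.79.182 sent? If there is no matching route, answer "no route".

Routes whose prefix contains 198.9.79.182:
  198.0.0.0/8 (198.0.0.0 - 198.255.255.255) -> VPN-HUB
  198.9.64.0/18 (198.9.64.0 - 198.9.127.255) -> BORDER1
  198.9.64.0/19 (198.9.64.0 - 198.9.95.255) -> ACCESS1
More-specific entries that do NOT match:
  198.9.79.148/30 (198.9.79.148 - 198.9.79.151) does not contain 198.9.79.182
  198.8.76.0/22 (198.8.76.0 - 198.8.79.255) does not contain 198.9.79.182
  198.9.80.0/20 (198.9.80.0 - 198.9.95.255) does not contain 198.9.79.182
  198.9.96.0/20 (198.9.96.0 - 198.9.111.255) does not contain 198.9.79.182
Longest matching prefix is /19 -> next hop ACCESS1.

ACCESS1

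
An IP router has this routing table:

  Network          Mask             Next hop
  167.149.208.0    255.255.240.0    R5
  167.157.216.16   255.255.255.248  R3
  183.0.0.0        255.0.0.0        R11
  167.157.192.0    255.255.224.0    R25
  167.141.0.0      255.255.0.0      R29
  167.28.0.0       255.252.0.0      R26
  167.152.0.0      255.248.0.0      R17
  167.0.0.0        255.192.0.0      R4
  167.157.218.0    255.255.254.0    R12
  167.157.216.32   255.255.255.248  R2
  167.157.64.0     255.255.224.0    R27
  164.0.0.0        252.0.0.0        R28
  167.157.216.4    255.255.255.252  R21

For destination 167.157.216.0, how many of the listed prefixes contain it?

3

Prefixes containing 167.157.216.0:
  164.0.0.0/6 (164.0.0.0 - 167.255.255.255)
  167.152.0.0/13 (167.152.0.0 - 167.159.255.255)
  167.157.192.0/19 (167.157.192.0 - 167.157.223.255)
Total matching entries: 3.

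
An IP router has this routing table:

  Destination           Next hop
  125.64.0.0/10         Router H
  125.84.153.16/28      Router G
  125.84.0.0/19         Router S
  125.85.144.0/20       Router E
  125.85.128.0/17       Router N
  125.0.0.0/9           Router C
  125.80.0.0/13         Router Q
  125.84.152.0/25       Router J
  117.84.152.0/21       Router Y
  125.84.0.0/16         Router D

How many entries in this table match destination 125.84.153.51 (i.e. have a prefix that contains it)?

Prefixes containing 125.84.153.51:
  125.0.0.0/9 (125.0.0.0 - 125.127.255.255)
  125.64.0.0/10 (125.64.0.0 - 125.127.255.255)
  125.80.0.0/13 (125.80.0.0 - 125.87.255.255)
  125.84.0.0/16 (125.84.0.0 - 125.84.255.255)
Total matching entries: 4.

4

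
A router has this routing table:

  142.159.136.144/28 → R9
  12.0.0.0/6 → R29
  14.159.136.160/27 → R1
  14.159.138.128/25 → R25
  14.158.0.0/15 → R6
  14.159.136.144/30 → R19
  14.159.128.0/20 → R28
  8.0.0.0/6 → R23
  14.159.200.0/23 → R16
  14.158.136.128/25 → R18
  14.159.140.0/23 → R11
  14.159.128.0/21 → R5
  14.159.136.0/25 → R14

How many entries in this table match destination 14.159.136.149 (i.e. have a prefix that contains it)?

Prefixes containing 14.159.136.149:
  12.0.0.0/6 (12.0.0.0 - 15.255.255.255)
  14.158.0.0/15 (14.158.0.0 - 14.159.255.255)
  14.159.128.0/20 (14.159.128.0 - 14.159.143.255)
Total matching entries: 3.

3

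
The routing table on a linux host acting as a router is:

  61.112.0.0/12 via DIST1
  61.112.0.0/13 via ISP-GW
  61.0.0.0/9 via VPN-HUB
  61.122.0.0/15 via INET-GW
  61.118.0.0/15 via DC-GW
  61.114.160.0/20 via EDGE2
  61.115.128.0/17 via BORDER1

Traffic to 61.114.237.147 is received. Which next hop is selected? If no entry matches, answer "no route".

ISP-GW

Routes whose prefix contains 61.114.237.147:
  61.0.0.0/9 (61.0.0.0 - 61.127.255.255) -> VPN-HUB
  61.112.0.0/12 (61.112.0.0 - 61.127.255.255) -> DIST1
  61.112.0.0/13 (61.112.0.0 - 61.119.255.255) -> ISP-GW
More-specific entries that do NOT match:
  61.114.160.0/20 (61.114.160.0 - 61.114.175.255) does not contain 61.114.237.147
  61.115.128.0/17 (61.115.128.0 - 61.115.255.255) does not contain 61.114.237.147
  61.122.0.0/15 (61.122.0.0 - 61.123.255.255) does not contain 61.114.237.147
  61.118.0.0/15 (61.118.0.0 - 61.119.255.255) does not contain 61.114.237.147
Longest matching prefix is /13 -> next hop ISP-GW.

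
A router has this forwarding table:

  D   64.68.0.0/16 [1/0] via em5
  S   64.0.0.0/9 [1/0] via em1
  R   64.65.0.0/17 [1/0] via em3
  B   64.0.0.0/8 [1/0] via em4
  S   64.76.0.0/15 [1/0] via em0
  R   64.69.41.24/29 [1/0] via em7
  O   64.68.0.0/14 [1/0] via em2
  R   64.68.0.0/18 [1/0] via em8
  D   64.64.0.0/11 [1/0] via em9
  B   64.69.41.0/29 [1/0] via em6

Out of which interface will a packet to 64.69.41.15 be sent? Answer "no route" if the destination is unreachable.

Routes whose prefix contains 64.69.41.15:
  64.0.0.0/8 (64.0.0.0 - 64.255.255.255) -> em4
  64.0.0.0/9 (64.0.0.0 - 64.127.255.255) -> em1
  64.64.0.0/11 (64.64.0.0 - 64.95.255.255) -> em9
  64.68.0.0/14 (64.68.0.0 - 64.71.255.255) -> em2
More-specific entries that do NOT match:
  64.69.41.24/29 (64.69.41.24 - 64.69.41.31) does not contain 64.69.41.15
  64.69.41.0/29 (64.69.41.0 - 64.69.41.7) does not contain 64.69.41.15
  64.68.0.0/18 (64.68.0.0 - 64.68.63.255) does not contain 64.69.41.15
  64.65.0.0/17 (64.65.0.0 - 64.65.127.255) does not contain 64.69.41.15
  64.68.0.0/16 (64.68.0.0 - 64.68.255.255) does not contain 64.69.41.15
  64.76.0.0/15 (64.76.0.0 - 64.77.255.255) does not contain 64.69.41.15
Longest matching prefix is /14 -> interface em2.

em2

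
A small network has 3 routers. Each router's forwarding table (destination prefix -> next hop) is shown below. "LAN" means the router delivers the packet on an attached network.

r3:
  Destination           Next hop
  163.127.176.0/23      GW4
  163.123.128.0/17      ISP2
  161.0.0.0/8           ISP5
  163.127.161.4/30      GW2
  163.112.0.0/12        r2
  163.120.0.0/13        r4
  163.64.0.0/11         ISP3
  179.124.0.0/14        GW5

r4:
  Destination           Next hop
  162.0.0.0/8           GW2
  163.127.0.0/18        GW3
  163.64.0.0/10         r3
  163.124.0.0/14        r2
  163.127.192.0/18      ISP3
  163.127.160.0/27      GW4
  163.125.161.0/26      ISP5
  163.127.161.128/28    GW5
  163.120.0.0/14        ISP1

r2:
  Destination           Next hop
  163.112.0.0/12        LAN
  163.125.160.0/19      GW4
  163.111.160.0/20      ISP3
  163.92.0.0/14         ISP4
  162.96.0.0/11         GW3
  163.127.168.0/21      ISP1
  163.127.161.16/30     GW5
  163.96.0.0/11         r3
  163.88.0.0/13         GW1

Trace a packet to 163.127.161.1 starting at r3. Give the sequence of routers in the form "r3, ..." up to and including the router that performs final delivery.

r3, r4, r2

At r3: longest match for 163.127.161.1 is 163.120.0.0/13 -> r4
At r4: longest match for 163.127.161.1 is 163.124.0.0/14 -> r2
At r2: longest match for 163.127.161.1 is 163.112.0.0/12 -> LAN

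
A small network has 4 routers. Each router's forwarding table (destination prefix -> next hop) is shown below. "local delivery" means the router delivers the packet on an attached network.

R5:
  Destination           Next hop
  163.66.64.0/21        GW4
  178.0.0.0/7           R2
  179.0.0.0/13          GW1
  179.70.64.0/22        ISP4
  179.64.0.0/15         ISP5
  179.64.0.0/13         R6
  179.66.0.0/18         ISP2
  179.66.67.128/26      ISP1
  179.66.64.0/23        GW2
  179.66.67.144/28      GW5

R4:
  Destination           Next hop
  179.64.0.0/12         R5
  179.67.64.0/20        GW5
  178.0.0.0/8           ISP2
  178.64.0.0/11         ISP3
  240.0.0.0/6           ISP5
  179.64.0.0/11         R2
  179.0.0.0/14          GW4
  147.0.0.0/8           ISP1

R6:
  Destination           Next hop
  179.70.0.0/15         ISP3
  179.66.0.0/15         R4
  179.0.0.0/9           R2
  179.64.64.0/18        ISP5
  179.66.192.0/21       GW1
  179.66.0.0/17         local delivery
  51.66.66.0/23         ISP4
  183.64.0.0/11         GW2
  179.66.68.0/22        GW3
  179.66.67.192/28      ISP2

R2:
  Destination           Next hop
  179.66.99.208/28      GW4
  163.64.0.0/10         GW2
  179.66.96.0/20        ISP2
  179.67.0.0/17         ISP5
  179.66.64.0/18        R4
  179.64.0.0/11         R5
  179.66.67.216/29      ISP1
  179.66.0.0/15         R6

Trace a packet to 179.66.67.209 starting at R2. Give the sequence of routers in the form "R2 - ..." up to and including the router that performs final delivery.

At R2: longest match for 179.66.67.209 is 179.66.64.0/18 -> R4
At R4: longest match for 179.66.67.209 is 179.64.0.0/12 -> R5
At R5: longest match for 179.66.67.209 is 179.64.0.0/13 -> R6
At R6: longest match for 179.66.67.209 is 179.66.0.0/17 -> local delivery

R2 - R4 - R5 - R6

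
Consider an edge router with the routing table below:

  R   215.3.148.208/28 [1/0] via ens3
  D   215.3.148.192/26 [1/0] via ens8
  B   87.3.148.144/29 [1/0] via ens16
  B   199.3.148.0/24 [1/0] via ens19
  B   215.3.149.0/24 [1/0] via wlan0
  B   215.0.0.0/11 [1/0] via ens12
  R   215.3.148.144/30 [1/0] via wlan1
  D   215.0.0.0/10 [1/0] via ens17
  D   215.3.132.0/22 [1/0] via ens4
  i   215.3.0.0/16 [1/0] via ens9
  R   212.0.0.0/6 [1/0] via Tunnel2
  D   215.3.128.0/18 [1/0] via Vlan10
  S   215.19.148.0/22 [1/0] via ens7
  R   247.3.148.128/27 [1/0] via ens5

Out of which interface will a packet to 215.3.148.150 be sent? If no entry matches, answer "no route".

Vlan10

Routes whose prefix contains 215.3.148.150:
  212.0.0.0/6 (212.0.0.0 - 215.255.255.255) -> Tunnel2
  215.0.0.0/10 (215.0.0.0 - 215.63.255.255) -> ens17
  215.0.0.0/11 (215.0.0.0 - 215.31.255.255) -> ens12
  215.3.0.0/16 (215.3.0.0 - 215.3.255.255) -> ens9
  215.3.128.0/18 (215.3.128.0 - 215.3.191.255) -> Vlan10
More-specific entries that do NOT match:
  215.3.148.144/30 (215.3.148.144 - 215.3.148.147) does not contain 215.3.148.150
  87.3.148.144/29 (87.3.148.144 - 87.3.148.151) does not contain 215.3.148.150
  215.3.148.208/28 (215.3.148.208 - 215.3.148.223) does not contain 215.3.148.150
  247.3.148.128/27 (247.3.148.128 - 247.3.148.159) does not contain 215.3.148.150
  215.3.148.192/26 (215.3.148.192 - 215.3.148.255) does not contain 215.3.148.150
  199.3.148.0/24 (199.3.148.0 - 199.3.148.255) does not contain 215.3.148.150
  215.3.149.0/24 (215.3.149.0 - 215.3.149.255) does not contain 215.3.148.150
  215.3.132.0/22 (215.3.132.0 - 215.3.135.255) does not contain 215.3.148.150
  215.19.148.0/22 (215.19.148.0 - 215.19.151.255) does not contain 215.3.148.150
Longest matching prefix is /18 -> interface Vlan10.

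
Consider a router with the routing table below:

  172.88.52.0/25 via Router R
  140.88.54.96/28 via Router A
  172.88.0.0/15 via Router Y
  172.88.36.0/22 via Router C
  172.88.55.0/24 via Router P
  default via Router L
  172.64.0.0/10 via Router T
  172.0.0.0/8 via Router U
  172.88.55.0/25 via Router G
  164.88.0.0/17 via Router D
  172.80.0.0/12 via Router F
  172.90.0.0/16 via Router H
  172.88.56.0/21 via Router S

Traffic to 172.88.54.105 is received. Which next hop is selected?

Routes whose prefix contains 172.88.54.105:
  0.0.0.0/0 (default, matches everything) -> Router L
  172.0.0.0/8 (172.0.0.0 - 172.255.255.255) -> Router U
  172.64.0.0/10 (172.64.0.0 - 172.127.255.255) -> Router T
  172.80.0.0/12 (172.80.0.0 - 172.95.255.255) -> Router F
  172.88.0.0/15 (172.88.0.0 - 172.89.255.255) -> Router Y
More-specific entries that do NOT match:
  140.88.54.96/28 (140.88.54.96 - 140.88.54.111) does not contain 172.88.54.105
  172.88.52.0/25 (172.88.52.0 - 172.88.52.127) does not contain 172.88.54.105
  172.88.55.0/25 (172.88.55.0 - 172.88.55.127) does not contain 172.88.54.105
  172.88.55.0/24 (172.88.55.0 - 172.88.55.255) does not contain 172.88.54.105
  172.88.36.0/22 (172.88.36.0 - 172.88.39.255) does not contain 172.88.54.105
  172.88.56.0/21 (172.88.56.0 - 172.88.63.255) does not contain 172.88.54.105
  164.88.0.0/17 (164.88.0.0 - 164.88.127.255) does not contain 172.88.54.105
  172.90.0.0/16 (172.90.0.0 - 172.90.255.255) does not contain 172.88.54.105
Longest matching prefix is /15 -> next hop Router Y.

Router Y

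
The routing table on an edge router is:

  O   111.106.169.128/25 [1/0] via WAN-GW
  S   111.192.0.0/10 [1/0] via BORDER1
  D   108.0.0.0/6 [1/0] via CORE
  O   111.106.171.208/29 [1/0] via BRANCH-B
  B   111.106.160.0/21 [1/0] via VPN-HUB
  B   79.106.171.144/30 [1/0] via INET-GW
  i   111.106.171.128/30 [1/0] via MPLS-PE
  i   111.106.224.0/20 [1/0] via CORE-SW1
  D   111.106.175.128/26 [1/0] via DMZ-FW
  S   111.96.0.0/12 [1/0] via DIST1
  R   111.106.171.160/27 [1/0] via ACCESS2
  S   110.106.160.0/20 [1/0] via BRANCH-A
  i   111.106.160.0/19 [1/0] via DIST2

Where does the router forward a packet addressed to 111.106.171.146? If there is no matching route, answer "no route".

Routes whose prefix contains 111.106.171.146:
  108.0.0.0/6 (108.0.0.0 - 111.255.255.255) -> CORE
  111.96.0.0/12 (111.96.0.0 - 111.111.255.255) -> DIST1
  111.106.160.0/19 (111.106.160.0 - 111.106.191.255) -> DIST2
More-specific entries that do NOT match:
  79.106.171.144/30 (79.106.171.144 - 79.106.171.147) does not contain 111.106.171.146
  111.106.171.128/30 (111.106.171.128 - 111.106.171.131) does not contain 111.106.171.146
  111.106.171.208/29 (111.106.171.208 - 111.106.171.215) does not contain 111.106.171.146
  111.106.171.160/27 (111.106.171.160 - 111.106.171.191) does not contain 111.106.171.146
  111.106.175.128/26 (111.106.175.128 - 111.106.175.191) does not contain 111.106.171.146
  111.106.169.128/25 (111.106.169.128 - 111.106.169.255) does not contain 111.106.171.146
  111.106.160.0/21 (111.106.160.0 - 111.106.167.255) does not contain 111.106.171.146
  111.106.224.0/20 (111.106.224.0 - 111.106.239.255) does not contain 111.106.171.146
  110.106.160.0/20 (110.106.160.0 - 110.106.175.255) does not contain 111.106.171.146
Longest matching prefix is /19 -> next hop DIST2.

DIST2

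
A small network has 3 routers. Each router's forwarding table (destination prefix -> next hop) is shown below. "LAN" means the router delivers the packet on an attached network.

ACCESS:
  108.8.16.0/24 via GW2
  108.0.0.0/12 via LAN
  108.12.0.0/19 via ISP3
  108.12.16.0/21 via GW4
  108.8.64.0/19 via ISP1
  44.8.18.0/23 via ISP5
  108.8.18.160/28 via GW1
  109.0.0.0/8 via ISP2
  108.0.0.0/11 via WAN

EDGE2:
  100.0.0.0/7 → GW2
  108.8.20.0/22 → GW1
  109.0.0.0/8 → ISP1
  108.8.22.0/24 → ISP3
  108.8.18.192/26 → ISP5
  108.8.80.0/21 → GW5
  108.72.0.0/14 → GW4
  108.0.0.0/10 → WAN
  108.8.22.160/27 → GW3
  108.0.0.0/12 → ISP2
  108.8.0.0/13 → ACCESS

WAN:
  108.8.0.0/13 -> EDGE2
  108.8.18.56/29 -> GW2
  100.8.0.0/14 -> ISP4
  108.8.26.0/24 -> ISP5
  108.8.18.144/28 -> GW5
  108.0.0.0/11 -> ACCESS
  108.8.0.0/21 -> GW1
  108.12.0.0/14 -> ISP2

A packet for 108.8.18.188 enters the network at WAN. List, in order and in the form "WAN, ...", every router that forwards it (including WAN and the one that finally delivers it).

WAN, EDGE2, ACCESS

At WAN: longest match for 108.8.18.188 is 108.8.0.0/13 -> EDGE2
At EDGE2: longest match for 108.8.18.188 is 108.8.0.0/13 -> ACCESS
At ACCESS: longest match for 108.8.18.188 is 108.0.0.0/12 -> LAN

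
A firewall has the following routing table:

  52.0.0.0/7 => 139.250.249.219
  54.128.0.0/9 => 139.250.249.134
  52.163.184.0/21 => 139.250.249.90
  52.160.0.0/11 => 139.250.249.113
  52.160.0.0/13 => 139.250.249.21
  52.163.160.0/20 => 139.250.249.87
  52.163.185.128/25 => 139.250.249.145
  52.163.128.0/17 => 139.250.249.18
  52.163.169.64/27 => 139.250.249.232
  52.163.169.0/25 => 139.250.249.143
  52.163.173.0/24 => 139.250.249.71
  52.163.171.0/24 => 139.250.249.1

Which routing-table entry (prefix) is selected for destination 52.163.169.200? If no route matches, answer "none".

Entries matching 52.163.169.200:
  52.0.0.0/7 (52.0.0.0 - 53.255.255.255)
  52.160.0.0/11 (52.160.0.0 - 52.191.255.255)
  52.160.0.0/13 (52.160.0.0 - 52.167.255.255)
  52.163.128.0/17 (52.163.128.0 - 52.163.255.255)
  52.163.160.0/20 (52.163.160.0 - 52.163.175.255)
Most specific is 52.163.160.0/20.

52.163.160.0/20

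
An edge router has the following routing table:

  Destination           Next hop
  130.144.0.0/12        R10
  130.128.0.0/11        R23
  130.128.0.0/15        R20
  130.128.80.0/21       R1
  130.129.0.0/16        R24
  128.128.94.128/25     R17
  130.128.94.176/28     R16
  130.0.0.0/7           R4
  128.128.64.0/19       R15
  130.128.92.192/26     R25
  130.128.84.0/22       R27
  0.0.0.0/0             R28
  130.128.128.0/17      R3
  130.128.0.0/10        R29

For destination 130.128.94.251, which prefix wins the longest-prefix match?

Entries matching 130.128.94.251:
  0.0.0.0/0 (default, matches everything)
  130.0.0.0/7 (130.0.0.0 - 131.255.255.255)
  130.128.0.0/10 (130.128.0.0 - 130.191.255.255)
  130.128.0.0/11 (130.128.0.0 - 130.159.255.255)
  130.128.0.0/15 (130.128.0.0 - 130.129.255.255)
Most specific is 130.128.0.0/15.

130.128.0.0/15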